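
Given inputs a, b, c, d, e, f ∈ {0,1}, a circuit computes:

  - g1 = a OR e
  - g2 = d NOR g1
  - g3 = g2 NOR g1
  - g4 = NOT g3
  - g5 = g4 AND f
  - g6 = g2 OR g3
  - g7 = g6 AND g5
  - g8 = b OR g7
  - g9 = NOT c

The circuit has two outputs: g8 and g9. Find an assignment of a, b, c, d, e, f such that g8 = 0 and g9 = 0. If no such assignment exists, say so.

Check with a=0, b=0, c=1, d=1, e=1, f=1:
g1 = a OR e = 0 OR 1 = 1
g2 = d NOR g1 = 1 NOR 1 = 0
g3 = g2 NOR g1 = 0 NOR 1 = 0
g4 = NOT g3 = NOT 0 = 1
g5 = g4 AND f = 1 AND 1 = 1
g6 = g2 OR g3 = 0 OR 0 = 0
g7 = g6 AND g5 = 0 AND 1 = 0
g8 = b OR g7 = 0 OR 0 = 0
g9 = NOT c = NOT 1 = 0
So g8 = 0 and g9 = 0.

a=0, b=0, c=1, d=1, e=1, f=1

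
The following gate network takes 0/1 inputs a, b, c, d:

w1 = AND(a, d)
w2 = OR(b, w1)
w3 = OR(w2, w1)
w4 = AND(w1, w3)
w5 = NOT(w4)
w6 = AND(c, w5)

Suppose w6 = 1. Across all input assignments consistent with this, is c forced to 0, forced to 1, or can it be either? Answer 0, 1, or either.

w6 = AND(c, w5) must be 1, so both c = 1 and w5 = 1.
Every assignment with w6 = 1 has c = 1; there are 6 such assignment(s).

1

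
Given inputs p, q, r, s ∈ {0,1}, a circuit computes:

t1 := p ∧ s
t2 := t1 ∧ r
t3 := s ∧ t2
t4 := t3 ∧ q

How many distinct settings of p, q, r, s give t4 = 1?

1

t4 = t3 ∧ q must be 1, so both t3 = 1 and q = 1.
t3 = s ∧ t2 must be 1, so both s = 1 and t2 = 1.
t2 = t1 ∧ r must be 1, so both t1 = 1 and r = 1.
Enumerating the 16 input combinations, 1 give t4 = 1 and 15 give t4 = 0.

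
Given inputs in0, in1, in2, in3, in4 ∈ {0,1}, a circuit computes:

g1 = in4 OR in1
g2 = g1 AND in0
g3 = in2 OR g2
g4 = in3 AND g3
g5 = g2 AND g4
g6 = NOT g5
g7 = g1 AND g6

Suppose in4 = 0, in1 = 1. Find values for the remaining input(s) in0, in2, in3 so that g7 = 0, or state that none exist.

g7 = g1 AND g6 must be 0, so at least one of g1, g6 is 0.
Check with in4 = 0, in1 = 1 and in0=1, in2=1, in3=1:
g1 = in4 OR in1 = 0 OR 1 = 1
g2 = g1 AND in0 = 1 AND 1 = 1
g3 = in2 OR g2 = 1 OR 1 = 1
g4 = in3 AND g3 = 1 AND 1 = 1
g5 = g2 AND g4 = 1 AND 1 = 1
g6 = NOT g5 = NOT 1 = 0
g7 = g1 AND g6 = 1 AND 0 = 0
So g7 = 0.

in0=1, in2=1, in3=1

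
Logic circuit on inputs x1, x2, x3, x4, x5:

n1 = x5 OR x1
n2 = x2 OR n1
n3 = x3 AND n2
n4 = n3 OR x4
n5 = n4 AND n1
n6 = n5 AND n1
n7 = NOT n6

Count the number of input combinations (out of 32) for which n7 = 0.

18

n7 = NOT n6 must be 0, so n6 = 1.
Enumerating the 32 input combinations, 18 give n7 = 0 and 14 give n7 = 1.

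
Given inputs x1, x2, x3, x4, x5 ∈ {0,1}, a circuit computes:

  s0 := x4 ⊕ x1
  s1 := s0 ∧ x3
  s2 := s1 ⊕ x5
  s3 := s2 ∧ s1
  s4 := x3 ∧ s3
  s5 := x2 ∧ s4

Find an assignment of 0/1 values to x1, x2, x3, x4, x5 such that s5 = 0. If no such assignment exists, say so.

Check with x1=0, x2=1, x3=0, x4=1, x5=0:
s0 = x4 ⊕ x1 = 1 ⊕ 0 = 1
s1 = s0 ∧ x3 = 1 ∧ 0 = 0
s2 = s1 ⊕ x5 = 0 ⊕ 0 = 0
s3 = s2 ∧ s1 = 0 ∧ 0 = 0
s4 = x3 ∧ s3 = 0 ∧ 0 = 0
s5 = x2 ∧ s4 = 1 ∧ 0 = 0
So s5 = 0 as required.

x1=0, x2=1, x3=0, x4=1, x5=0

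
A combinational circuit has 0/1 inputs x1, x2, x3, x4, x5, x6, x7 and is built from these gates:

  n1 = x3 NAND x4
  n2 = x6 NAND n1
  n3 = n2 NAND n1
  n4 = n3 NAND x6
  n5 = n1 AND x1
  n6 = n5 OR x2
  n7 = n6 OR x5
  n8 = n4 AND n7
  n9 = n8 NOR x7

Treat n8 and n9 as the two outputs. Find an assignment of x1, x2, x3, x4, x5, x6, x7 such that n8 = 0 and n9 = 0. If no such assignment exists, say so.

Check with x1=0, x2=0, x3=1, x4=0, x5=0, x6=0, x7=1:
n1 = x3 NAND x4 = 1 NAND 0 = 1
n2 = x6 NAND n1 = 0 NAND 1 = 1
n3 = n2 NAND n1 = 1 NAND 1 = 0
n4 = n3 NAND x6 = 0 NAND 0 = 1
n5 = n1 AND x1 = 1 AND 0 = 0
n6 = n5 OR x2 = 0 OR 0 = 0
n7 = n6 OR x5 = 0 OR 0 = 0
n8 = n4 AND n7 = 1 AND 0 = 0
n9 = n8 NOR x7 = 0 NOR 1 = 0
So n8 = 0 and n9 = 0.

x1=0, x2=0, x3=1, x4=0, x5=0, x6=0, x7=1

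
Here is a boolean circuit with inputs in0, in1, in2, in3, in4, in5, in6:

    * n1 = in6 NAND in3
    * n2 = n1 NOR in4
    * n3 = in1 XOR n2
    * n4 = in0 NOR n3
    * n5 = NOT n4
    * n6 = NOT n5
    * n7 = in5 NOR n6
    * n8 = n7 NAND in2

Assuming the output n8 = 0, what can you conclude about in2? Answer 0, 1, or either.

1

n8 = n7 NAND in2 must be 0, so both n7 = 1 and in2 = 1.
Every assignment with n8 = 0 has in2 = 1; there are 24 such assignment(s).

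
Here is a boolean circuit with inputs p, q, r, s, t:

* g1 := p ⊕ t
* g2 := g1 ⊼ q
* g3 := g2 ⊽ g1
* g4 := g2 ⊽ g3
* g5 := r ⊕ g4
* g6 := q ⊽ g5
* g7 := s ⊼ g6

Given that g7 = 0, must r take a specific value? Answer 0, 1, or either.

g7 = s ⊼ g6 must be 0, so both s = 1 and g6 = 1.
Every assignment with g7 = 0 has r = 0; there are 4 such assignment(s).
  p=0, q=0, r=0, s=1, t=0
  p=0, q=0, r=0, s=1, t=1
  p=1, q=0, r=0, s=1, t=0
  p=1, q=0, r=0, s=1, t=1

0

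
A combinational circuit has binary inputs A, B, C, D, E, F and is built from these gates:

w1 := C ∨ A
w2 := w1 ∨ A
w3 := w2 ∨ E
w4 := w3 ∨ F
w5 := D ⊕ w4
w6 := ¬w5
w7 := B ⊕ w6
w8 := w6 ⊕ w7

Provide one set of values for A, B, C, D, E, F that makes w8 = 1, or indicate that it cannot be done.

w8 = w6 ⊕ w7 must be 1, so w6 and w7 differ.
Check with A=0, B=1, C=0, D=0, E=1, F=1:
w1 = C ∨ A = 0 ∨ 0 = 0
w2 = w1 ∨ A = 0 ∨ 0 = 0
w3 = w2 ∨ E = 0 ∨ 1 = 1
w4 = w3 ∨ F = 1 ∨ 1 = 1
w5 = D ⊕ w4 = 0 ⊕ 1 = 1
w6 = ¬w5 = ¬1 = 0
w7 = B ⊕ w6 = 1 ⊕ 0 = 1
w8 = w6 ⊕ w7 = 0 ⊕ 1 = 1
So w8 = 1 as required.

A=0, B=1, C=0, D=0, E=1, F=1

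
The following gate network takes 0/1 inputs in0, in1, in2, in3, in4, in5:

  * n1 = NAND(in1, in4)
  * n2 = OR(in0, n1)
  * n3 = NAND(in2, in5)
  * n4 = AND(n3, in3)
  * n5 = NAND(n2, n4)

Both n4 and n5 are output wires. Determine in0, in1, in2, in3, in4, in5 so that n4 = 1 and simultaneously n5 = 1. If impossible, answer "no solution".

in0=0 in1=1 in2=1 in3=1 in4=1 in5=0

Check with in0=0 in1=1 in2=1 in3=1 in4=1 in5=0:
n1 = NAND(in1, in4) = NAND(1, 1) = 0
n2 = OR(in0, n1) = OR(0, 0) = 0
n3 = NAND(in2, in5) = NAND(1, 0) = 1
n4 = AND(n3, in3) = AND(1, 1) = 1
n5 = NAND(n2, n4) = NAND(0, 1) = 1
So n4 = 1 and n5 = 1.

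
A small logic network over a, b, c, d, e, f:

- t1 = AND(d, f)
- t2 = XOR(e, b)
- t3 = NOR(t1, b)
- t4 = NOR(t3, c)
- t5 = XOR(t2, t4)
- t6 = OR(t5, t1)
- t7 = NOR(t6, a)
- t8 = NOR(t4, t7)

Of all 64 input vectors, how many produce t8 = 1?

t8 = NOR(t4, t7) must be 1, so both t4 = 0 and t7 = 0.
t4 = NOR(t3, c) must be 0, so at least one of t3, c is 1.
Enumerating the 64 input combinations, 35 give t8 = 1 and 29 give t8 = 0.

35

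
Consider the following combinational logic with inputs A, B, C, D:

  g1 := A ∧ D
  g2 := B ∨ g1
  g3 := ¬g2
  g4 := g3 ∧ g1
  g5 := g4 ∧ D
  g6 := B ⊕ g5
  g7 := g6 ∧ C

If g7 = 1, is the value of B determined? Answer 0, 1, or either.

g7 = g6 ∧ C must be 1, so both g6 = 1 and C = 1.
g6 = B ⊕ g5 must be 1, so B and g5 differ.
Every assignment with g7 = 1 has B = 1; there are 4 such assignment(s).
  A=0, B=1, C=1, D=0
  A=0, B=1, C=1, D=1
  A=1, B=1, C=1, D=0
  A=1, B=1, C=1, D=1

1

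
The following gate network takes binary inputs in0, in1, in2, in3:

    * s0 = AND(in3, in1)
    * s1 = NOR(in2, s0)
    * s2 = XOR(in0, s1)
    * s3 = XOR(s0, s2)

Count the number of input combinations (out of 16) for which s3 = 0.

8

s3 = XOR(s0, s2) must be 0, so s0 and s2 are equal.
Enumerating the 16 input combinations, 8 give s3 = 0 and 8 give s3 = 1.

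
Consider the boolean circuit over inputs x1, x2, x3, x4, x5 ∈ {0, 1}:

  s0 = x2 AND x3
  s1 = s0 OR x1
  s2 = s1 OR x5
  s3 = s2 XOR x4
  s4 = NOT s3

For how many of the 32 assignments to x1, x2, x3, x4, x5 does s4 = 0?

s4 = NOT s3 must be 0, so s3 = 1.
s3 = s2 XOR x4 must be 1, so s2 and x4 differ.
Enumerating the 32 input combinations, 16 give s4 = 0 and 16 give s4 = 1.

16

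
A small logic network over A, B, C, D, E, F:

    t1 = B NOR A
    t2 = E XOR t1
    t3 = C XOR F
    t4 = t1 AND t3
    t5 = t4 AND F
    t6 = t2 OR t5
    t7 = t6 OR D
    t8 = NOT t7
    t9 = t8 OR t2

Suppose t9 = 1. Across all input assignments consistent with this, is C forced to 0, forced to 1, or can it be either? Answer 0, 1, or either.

either

Both values of C occur among assignments with t9 = 1:
  C=0: A=0, B=0, C=0, D=0, E=0, F=0
  C=1: A=0, B=0, C=1, D=0, E=0, F=0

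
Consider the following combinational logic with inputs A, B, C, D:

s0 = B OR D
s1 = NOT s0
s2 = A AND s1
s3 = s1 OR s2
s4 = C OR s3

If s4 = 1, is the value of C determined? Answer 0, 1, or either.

Both values of C occur among assignments with s4 = 1:
  C=0: A=0, B=0, C=0, D=0
  C=1: A=0, B=0, C=1, D=0

either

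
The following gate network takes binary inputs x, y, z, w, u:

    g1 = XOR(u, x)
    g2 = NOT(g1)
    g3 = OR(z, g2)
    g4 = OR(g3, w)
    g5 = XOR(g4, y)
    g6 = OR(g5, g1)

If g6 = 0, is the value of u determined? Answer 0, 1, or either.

Both values of u occur among assignments with g6 = 0:
  u=0: x=0, y=1, z=0, w=0, u=0
  u=1: x=1, y=1, z=0, w=0, u=1

either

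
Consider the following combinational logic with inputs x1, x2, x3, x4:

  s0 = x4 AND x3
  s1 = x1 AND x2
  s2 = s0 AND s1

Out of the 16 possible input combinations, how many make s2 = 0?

15

s2 = s0 AND s1 must be 0, so at least one of s0, s1 is 0.
Enumerating the 16 input combinations, 15 give s2 = 0 and 1 give s2 = 1.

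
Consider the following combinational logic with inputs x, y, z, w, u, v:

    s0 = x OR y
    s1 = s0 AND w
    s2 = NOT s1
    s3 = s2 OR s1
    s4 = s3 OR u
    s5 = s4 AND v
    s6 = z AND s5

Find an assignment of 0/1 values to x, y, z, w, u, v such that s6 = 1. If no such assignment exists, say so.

x=1, y=0, z=1, w=0, u=1, v=1

s6 = z AND s5 must be 1, so both z = 1 and s5 = 1.
s5 = s4 AND v must be 1, so both s4 = 1 and v = 1.
s4 = s3 OR u must be 1, so at least one of s3, u is 1.
Check with x=1, y=0, z=1, w=0, u=1, v=1:
s0 = x OR y = 1 OR 0 = 1
s1 = s0 AND w = 1 AND 0 = 0
s2 = NOT s1 = NOT 0 = 1
s3 = s2 OR s1 = 1 OR 0 = 1
s4 = s3 OR u = 1 OR 1 = 1
s5 = s4 AND v = 1 AND 1 = 1
s6 = z AND s5 = 1 AND 1 = 1
So s6 = 1 as required.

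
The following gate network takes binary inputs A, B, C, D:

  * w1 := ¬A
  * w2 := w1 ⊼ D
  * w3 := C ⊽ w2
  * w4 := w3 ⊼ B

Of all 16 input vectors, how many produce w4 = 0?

w4 = w3 ⊼ B must be 0, so both w3 = 1 and B = 1.
w3 = C ⊽ w2 must be 1, so both C = 0 and w2 = 0.
w2 = w1 ⊼ D must be 0, so both w1 = 1 and D = 1.
Enumerating the 16 input combinations, 1 give w4 = 0 and 15 give w4 = 1.

1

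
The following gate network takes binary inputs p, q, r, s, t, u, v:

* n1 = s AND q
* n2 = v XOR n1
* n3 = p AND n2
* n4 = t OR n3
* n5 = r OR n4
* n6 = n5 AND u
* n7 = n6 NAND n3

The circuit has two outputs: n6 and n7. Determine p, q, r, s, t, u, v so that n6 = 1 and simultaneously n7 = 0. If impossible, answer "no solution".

Check with p=1, q=0, r=1, s=1, t=0, u=1, v=1:
n1 = s AND q = 1 AND 0 = 0
n2 = v XOR n1 = 1 XOR 0 = 1
n3 = p AND n2 = 1 AND 1 = 1
n4 = t OR n3 = 0 OR 1 = 1
n5 = r OR n4 = 1 OR 1 = 1
n6 = n5 AND u = 1 AND 1 = 1
n7 = n6 NAND n3 = 1 NAND 1 = 0
So n6 = 1 and n7 = 0.

p=1, q=0, r=1, s=1, t=0, u=1, v=1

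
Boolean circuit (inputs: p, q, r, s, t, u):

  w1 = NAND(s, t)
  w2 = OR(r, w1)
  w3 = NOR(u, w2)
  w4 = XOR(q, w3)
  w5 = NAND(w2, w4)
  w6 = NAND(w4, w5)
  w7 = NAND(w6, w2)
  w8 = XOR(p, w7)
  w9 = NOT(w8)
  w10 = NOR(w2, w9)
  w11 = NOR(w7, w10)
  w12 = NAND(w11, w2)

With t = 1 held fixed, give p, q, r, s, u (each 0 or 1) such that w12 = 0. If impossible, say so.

w12 = NAND(w11, w2) must be 0, so both w11 = 1 and w2 = 1.
Check with t = 1 and p=1, q=0, r=1, s=1, u=1:
w1 = NAND(s, t) = NAND(1, 1) = 0
w2 = OR(r, w1) = OR(1, 0) = 1
w3 = NOR(u, w2) = NOR(1, 1) = 0
w4 = XOR(q, w3) = XOR(0, 0) = 0
w5 = NAND(w2, w4) = NAND(1, 0) = 1
w6 = NAND(w4, w5) = NAND(0, 1) = 1
w7 = NAND(w6, w2) = NAND(1, 1) = 0
w8 = XOR(p, w7) = XOR(1, 0) = 1
w9 = NOT(w8) = NOT 1 = 0
w10 = NOR(w2, w9) = NOR(1, 0) = 0
w11 = NOR(w7, w10) = NOR(0, 0) = 1
w12 = NAND(w11, w2) = NAND(1, 1) = 0
So w12 = 0.

p=1, q=0, r=1, s=1, u=1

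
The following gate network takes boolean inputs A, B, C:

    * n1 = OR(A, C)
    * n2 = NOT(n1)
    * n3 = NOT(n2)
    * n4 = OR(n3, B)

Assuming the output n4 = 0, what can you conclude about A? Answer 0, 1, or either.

0

n4 = OR(n3, B) must be 0, so both n3 = 0 and B = 0.
Every assignment with n4 = 0 has A = 0; there are 1 such assignment(s).
  A=0, B=0, C=0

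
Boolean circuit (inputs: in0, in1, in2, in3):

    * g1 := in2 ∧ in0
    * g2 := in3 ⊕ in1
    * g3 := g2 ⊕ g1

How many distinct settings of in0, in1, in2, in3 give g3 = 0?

g3 = g2 ⊕ g1 must be 0, so g2 and g1 are equal.
Enumerating the 16 input combinations, 8 give g3 = 0 and 8 give g3 = 1.

8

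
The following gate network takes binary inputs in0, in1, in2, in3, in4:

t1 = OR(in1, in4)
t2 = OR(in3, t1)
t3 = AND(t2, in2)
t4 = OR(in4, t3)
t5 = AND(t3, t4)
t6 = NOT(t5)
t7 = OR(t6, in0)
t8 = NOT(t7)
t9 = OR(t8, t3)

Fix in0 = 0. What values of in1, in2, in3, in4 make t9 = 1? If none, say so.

t9 = OR(t8, t3) must be 1, so at least one of t8, t3 is 1.
Check with in0 = 0 and in1=1, in2=1, in3=1, in4=0:
t1 = OR(in1, in4) = OR(1, 0) = 1
t2 = OR(in3, t1) = OR(1, 1) = 1
t3 = AND(t2, in2) = AND(1, 1) = 1
t4 = OR(in4, t3) = OR(0, 1) = 1
t5 = AND(t3, t4) = AND(1, 1) = 1
t6 = NOT(t5) = NOT 1 = 0
t7 = OR(t6, in0) = OR(0, 0) = 0
t8 = NOT(t7) = NOT 0 = 1
t9 = OR(t8, t3) = OR(1, 1) = 1
So t9 = 1.

in1=1 in2=1 in3=1 in4=0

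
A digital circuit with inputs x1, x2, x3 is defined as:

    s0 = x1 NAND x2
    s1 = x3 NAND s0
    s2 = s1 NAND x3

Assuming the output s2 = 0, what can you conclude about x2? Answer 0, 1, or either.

s2 = s1 NAND x3 must be 0, so both s1 = 1 and x3 = 1.
s1 = x3 NAND s0 must be 1, so at least one of x3, s0 is 0.
Every assignment with s2 = 0 has x2 = 1; there are 1 such assignment(s).
  x1=1, x2=1, x3=1

1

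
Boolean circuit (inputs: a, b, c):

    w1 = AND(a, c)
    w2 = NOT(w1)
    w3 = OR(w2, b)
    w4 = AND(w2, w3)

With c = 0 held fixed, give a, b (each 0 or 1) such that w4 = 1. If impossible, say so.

a=0 b=0

w4 = AND(w2, w3) must be 1, so both w2 = 1 and w3 = 1.
w2 = NOT(w1) must be 1, so w1 = 0.
Check with c = 0 and a=0, b=0:
w1 = AND(a, c) = AND(0, 0) = 0
w2 = NOT(w1) = NOT 0 = 1
w3 = OR(w2, b) = OR(1, 0) = 1
w4 = AND(w2, w3) = AND(1, 1) = 1
So w4 = 1.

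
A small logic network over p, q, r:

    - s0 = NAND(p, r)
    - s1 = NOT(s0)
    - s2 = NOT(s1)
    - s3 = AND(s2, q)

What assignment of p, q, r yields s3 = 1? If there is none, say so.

s3 = AND(s2, q) must be 1, so both s2 = 1 and q = 1.
s2 = NOT(s1) must be 1, so s1 = 0.
s1 = NOT(s0) must be 0, so s0 = 1.
Check with p=1 q=1 r=0:
s0 = NAND(p, r) = NAND(1, 0) = 1
s1 = NOT(s0) = NOT 1 = 0
s2 = NOT(s1) = NOT 0 = 1
s3 = AND(s2, q) = AND(1, 1) = 1
So s3 = 1 as required.

p=1 q=1 r=0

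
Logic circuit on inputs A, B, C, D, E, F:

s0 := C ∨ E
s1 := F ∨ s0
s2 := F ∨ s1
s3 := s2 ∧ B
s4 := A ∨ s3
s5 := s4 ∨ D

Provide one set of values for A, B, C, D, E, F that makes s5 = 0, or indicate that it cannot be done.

A=0 B=1 C=0 D=0 E=0 F=0

s5 = s4 ∨ D must be 0, so both s4 = 0 and D = 0.
Check with A=0 B=1 C=0 D=0 E=0 F=0:
s0 = C ∨ E = 0 ∨ 0 = 0
s1 = F ∨ s0 = 0 ∨ 0 = 0
s2 = F ∨ s1 = 0 ∨ 0 = 0
s3 = s2 ∧ B = 0 ∧ 1 = 0
s4 = A ∨ s3 = 0 ∨ 0 = 0
s5 = s4 ∨ D = 0 ∨ 0 = 0
So s5 = 0 as required.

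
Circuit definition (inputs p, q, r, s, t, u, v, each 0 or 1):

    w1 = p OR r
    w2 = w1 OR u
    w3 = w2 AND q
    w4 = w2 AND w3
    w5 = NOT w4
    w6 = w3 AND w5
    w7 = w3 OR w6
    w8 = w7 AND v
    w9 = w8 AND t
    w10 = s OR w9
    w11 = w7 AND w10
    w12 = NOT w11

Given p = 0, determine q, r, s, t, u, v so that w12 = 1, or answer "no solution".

w12 = NOT w11 must be 1, so w11 = 0.
w11 = w7 AND w10 must be 0, so at least one of w7, w10 is 0.
Check with p = 0 and q=0, r=0, s=0, t=1, u=1, v=1:
w1 = p OR r = 0 OR 0 = 0
w2 = w1 OR u = 0 OR 1 = 1
w3 = w2 AND q = 1 AND 0 = 0
w4 = w2 AND w3 = 1 AND 0 = 0
w5 = NOT w4 = NOT 0 = 1
w6 = w3 AND w5 = 0 AND 1 = 0
w7 = w3 OR w6 = 0 OR 0 = 0
w8 = w7 AND v = 0 AND 1 = 0
w9 = w8 AND t = 0 AND 1 = 0
w10 = s OR w9 = 0 OR 0 = 0
w11 = w7 AND w10 = 0 AND 0 = 0
w12 = NOT w11 = NOT 0 = 1
So w12 = 1.

q=0, r=0, s=0, t=1, u=1, v=1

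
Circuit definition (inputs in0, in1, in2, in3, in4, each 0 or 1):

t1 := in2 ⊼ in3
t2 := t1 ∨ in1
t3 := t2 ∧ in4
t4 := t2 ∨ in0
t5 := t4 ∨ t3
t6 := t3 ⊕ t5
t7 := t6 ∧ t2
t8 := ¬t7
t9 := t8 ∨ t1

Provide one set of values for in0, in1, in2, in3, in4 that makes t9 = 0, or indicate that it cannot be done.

in0=0 in1=1 in2=1 in3=1 in4=0

t9 = t8 ∨ t1 must be 0, so both t8 = 0 and t1 = 0.
Check with in0=0 in1=1 in2=1 in3=1 in4=0:
t1 = in2 ⊼ in3 = 1 ⊼ 1 = 0
t2 = t1 ∨ in1 = 0 ∨ 1 = 1
t3 = t2 ∧ in4 = 1 ∧ 0 = 0
t4 = t2 ∨ in0 = 1 ∨ 0 = 1
t5 = t4 ∨ t3 = 1 ∨ 0 = 1
t6 = t3 ⊕ t5 = 0 ⊕ 1 = 1
t7 = t6 ∧ t2 = 1 ∧ 1 = 1
t8 = ¬t7 = ¬1 = 0
t9 = t8 ∨ t1 = 0 ∨ 0 = 0
So t9 = 0 as required.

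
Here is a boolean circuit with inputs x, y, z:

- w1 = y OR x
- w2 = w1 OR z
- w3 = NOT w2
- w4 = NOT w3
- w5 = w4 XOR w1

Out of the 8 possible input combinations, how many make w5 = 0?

7

w5 = w4 XOR w1 must be 0, so w4 and w1 are equal.
Enumerating the 8 input combinations, 7 give w5 = 0 and 1 give w5 = 1.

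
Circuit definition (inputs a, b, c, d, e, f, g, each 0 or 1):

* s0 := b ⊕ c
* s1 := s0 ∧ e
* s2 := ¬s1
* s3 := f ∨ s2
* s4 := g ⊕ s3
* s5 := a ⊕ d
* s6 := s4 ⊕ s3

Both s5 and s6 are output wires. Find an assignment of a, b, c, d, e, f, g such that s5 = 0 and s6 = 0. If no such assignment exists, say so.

Check with a=1 b=1 c=1 d=1 e=1 f=0 g=0:
s0 = b ⊕ c = 1 ⊕ 1 = 0
s1 = s0 ∧ e = 0 ∧ 1 = 0
s2 = ¬s1 = ¬0 = 1
s3 = f ∨ s2 = 0 ∨ 1 = 1
s4 = g ⊕ s3 = 0 ⊕ 1 = 1
s5 = a ⊕ d = 1 ⊕ 1 = 0
s6 = s4 ⊕ s3 = 1 ⊕ 1 = 0
So s5 = 0 and s6 = 0.

a=1 b=1 c=1 d=1 e=1 f=0 g=0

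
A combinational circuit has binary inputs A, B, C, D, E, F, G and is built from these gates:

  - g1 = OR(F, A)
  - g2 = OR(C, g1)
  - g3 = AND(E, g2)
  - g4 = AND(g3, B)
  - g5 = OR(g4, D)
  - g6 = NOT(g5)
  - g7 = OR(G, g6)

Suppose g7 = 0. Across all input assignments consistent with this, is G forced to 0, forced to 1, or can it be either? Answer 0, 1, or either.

0

g7 = OR(G, g6) must be 0, so both G = 0 and g6 = 0.
Every assignment with g7 = 0 has G = 0; there are 39 such assignment(s).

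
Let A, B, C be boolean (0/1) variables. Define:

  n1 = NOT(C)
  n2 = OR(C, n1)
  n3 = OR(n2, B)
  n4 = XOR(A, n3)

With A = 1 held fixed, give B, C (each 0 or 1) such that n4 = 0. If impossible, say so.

B=0 C=0

Check with A = 1 and B=0, C=0:
n1 = NOT(C) = NOT 0 = 1
n2 = OR(C, n1) = OR(0, 1) = 1
n3 = OR(n2, B) = OR(1, 0) = 1
n4 = XOR(A, n3) = XOR(1, 1) = 0
So n4 = 0.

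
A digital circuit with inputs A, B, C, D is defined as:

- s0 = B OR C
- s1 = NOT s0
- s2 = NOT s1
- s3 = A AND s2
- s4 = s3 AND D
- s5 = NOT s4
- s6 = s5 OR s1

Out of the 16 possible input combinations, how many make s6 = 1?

s6 = s5 OR s1 must be 1, so at least one of s5, s1 is 1.
Enumerating the 16 input combinations, 13 give s6 = 1 and 3 give s6 = 0.

13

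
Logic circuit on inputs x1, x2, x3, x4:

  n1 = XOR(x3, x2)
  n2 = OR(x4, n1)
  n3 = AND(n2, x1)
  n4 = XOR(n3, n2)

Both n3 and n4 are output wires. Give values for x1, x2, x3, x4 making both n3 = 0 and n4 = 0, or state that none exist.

x1=1, x2=0, x3=0, x4=0

Check with x1=1, x2=0, x3=0, x4=0:
n1 = XOR(x3, x2) = XOR(0, 0) = 0
n2 = OR(x4, n1) = OR(0, 0) = 0
n3 = AND(n2, x1) = AND(0, 1) = 0
n4 = XOR(n3, n2) = XOR(0, 0) = 0
So n3 = 0 and n4 = 0.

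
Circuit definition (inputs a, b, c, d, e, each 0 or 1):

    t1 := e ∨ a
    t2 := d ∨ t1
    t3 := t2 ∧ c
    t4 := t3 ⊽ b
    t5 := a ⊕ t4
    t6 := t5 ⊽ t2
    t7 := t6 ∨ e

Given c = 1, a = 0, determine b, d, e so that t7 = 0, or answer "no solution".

Check with c = 1, a = 0 and b=0, d=1, e=0:
t1 = e ∨ a = 0 ∨ 0 = 0
t2 = d ∨ t1 = 1 ∨ 0 = 1
t3 = t2 ∧ c = 1 ∧ 1 = 1
t4 = t3 ⊽ b = 1 ⊽ 0 = 0
t5 = a ⊕ t4 = 0 ⊕ 0 = 0
t6 = t5 ⊽ t2 = 0 ⊽ 1 = 0
t7 = t6 ∨ e = 0 ∨ 0 = 0
So t7 = 0.

b=0, d=1, e=0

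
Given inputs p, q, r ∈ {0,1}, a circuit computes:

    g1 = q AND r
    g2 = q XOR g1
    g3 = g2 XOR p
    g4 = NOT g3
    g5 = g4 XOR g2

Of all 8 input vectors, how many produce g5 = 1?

g5 = g4 XOR g2 must be 1, so g4 and g2 differ.
Enumerating the 8 input combinations, 4 give g5 = 1 and 4 give g5 = 0.

4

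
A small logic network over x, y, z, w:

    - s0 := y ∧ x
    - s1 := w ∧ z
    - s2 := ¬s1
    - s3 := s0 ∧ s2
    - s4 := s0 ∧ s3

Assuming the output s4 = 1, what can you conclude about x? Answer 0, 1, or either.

s4 = s0 ∧ s3 must be 1, so both s0 = 1 and s3 = 1.
s0 = y ∧ x must be 1, so both y = 1 and x = 1.
s3 = s0 ∧ s2 must be 1, so both s0 = 1 and s2 = 1.
Every assignment with s4 = 1 has x = 1; there are 3 such assignment(s).
  x=1, y=1, z=0, w=0
  x=1, y=1, z=0, w=1
  x=1, y=1, z=1, w=0

1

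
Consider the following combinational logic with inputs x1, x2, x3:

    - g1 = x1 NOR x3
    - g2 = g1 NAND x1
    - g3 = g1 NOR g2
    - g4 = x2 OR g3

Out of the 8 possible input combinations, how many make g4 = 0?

4

g4 = x2 OR g3 must be 0, so both x2 = 0 and g3 = 0.
g3 = g1 NOR g2 must be 0, so at least one of g1, g2 is 1.
Enumerating the 8 input combinations, 4 give g4 = 0 and 4 give g4 = 1.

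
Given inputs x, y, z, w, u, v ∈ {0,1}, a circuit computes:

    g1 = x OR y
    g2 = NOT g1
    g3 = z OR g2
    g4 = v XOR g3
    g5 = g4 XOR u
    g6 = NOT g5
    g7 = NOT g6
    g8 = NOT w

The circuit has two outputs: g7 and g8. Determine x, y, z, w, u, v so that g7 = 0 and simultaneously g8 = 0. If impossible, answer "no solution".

Check with x=0 y=1 z=0 w=1 u=1 v=1:
g1 = x OR y = 0 OR 1 = 1
g2 = NOT g1 = NOT 1 = 0
g3 = z OR g2 = 0 OR 0 = 0
g4 = v XOR g3 = 1 XOR 0 = 1
g5 = g4 XOR u = 1 XOR 1 = 0
g6 = NOT g5 = NOT 0 = 1
g7 = NOT g6 = NOT 1 = 0
g8 = NOT w = NOT 1 = 0
So g7 = 0 and g8 = 0.

x=0 y=1 z=0 w=1 u=1 v=1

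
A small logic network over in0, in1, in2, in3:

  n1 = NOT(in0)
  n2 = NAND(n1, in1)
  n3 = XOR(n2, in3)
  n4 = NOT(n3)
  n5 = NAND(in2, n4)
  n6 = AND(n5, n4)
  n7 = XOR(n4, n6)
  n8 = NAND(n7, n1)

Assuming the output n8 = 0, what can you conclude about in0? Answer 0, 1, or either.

n8 = NAND(n7, n1) must be 0, so both n7 = 1 and n1 = 1.
Every assignment with n8 = 0 has in0 = 0; there are 2 such assignment(s).
  in0=0, in1=0, in2=1, in3=1
  in0=0, in1=1, in2=1, in3=0

0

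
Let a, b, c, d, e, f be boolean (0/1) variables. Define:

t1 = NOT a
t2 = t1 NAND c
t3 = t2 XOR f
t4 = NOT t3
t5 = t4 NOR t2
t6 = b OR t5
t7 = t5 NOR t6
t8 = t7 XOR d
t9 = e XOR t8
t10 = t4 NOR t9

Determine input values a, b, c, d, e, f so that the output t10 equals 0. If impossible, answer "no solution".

a=0 b=0 c=1 d=0 e=1 f=1

t10 = t4 NOR t9 must be 0, so at least one of t4, t9 is 1.
Check with a=0 b=0 c=1 d=0 e=1 f=1:
t1 = NOT a = NOT 0 = 1
t2 = t1 NAND c = 1 NAND 1 = 0
t3 = t2 XOR f = 0 XOR 1 = 1
t4 = NOT t3 = NOT 1 = 0
t5 = t4 NOR t2 = 0 NOR 0 = 1
t6 = b OR t5 = 0 OR 1 = 1
t7 = t5 NOR t6 = 1 NOR 1 = 0
t8 = t7 XOR d = 0 XOR 0 = 0
t9 = e XOR t8 = 1 XOR 0 = 1
t10 = t4 NOR t9 = 0 NOR 1 = 0
So t10 = 0 as required.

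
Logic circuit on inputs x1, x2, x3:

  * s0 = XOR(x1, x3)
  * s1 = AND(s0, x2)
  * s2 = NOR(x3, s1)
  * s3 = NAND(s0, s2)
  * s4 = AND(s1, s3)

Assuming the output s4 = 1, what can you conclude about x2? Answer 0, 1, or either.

1

s4 = AND(s1, s3) must be 1, so both s1 = 1 and s3 = 1.
s1 = AND(s0, x2) must be 1, so both s0 = 1 and x2 = 1.
Every assignment with s4 = 1 has x2 = 1; there are 2 such assignment(s).
  x1=0, x2=1, x3=1
  x1=1, x2=1, x3=0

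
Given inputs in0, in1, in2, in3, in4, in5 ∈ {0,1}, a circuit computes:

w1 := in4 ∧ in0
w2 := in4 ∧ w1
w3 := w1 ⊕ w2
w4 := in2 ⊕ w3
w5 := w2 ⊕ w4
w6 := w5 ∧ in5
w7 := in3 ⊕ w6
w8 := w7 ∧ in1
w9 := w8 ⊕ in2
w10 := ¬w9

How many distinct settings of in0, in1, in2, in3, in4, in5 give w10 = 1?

32

w10 = ¬w9 must be 1, so w9 = 0.
w9 = w8 ⊕ in2 must be 0, so w8 and in2 are equal.
Enumerating the 64 input combinations, 32 give w10 = 1 and 32 give w10 = 0.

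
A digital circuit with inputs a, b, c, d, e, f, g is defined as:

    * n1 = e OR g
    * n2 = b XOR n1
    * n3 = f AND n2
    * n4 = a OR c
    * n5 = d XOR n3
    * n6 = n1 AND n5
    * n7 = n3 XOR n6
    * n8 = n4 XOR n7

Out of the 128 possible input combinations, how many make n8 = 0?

n8 = n4 XOR n7 must be 0, so n4 and n7 are equal.
Enumerating the 128 input combinations, 60 give n8 = 0 and 68 give n8 = 1.

60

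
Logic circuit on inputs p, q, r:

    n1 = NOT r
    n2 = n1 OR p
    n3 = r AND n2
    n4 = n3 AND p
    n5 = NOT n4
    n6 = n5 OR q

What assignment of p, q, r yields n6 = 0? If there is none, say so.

p=1 q=0 r=1

Check with p=1 q=0 r=1:
n1 = NOT r = NOT 1 = 0
n2 = n1 OR p = 0 OR 1 = 1
n3 = r AND n2 = 1 AND 1 = 1
n4 = n3 AND p = 1 AND 1 = 1
n5 = NOT n4 = NOT 1 = 0
n6 = n5 OR q = 0 OR 0 = 0
So n6 = 0 as required.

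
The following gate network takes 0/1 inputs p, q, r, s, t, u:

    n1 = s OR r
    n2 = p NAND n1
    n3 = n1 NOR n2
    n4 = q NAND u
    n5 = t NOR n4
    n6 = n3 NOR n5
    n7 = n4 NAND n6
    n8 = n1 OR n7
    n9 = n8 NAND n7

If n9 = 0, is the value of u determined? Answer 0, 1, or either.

1

n9 = n8 NAND n7 must be 0, so both n8 = 1 and n7 = 1.
n8 = n1 OR n7 must be 1, so at least one of n1, n7 is 1.
n7 = n4 NAND n6 must be 1, so at least one of n4, n6 is 0.
Every assignment with n9 = 0 has u = 1; there are 16 such assignment(s).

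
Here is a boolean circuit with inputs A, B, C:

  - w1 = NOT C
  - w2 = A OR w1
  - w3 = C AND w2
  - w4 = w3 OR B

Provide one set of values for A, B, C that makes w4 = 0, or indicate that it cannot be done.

Check with A=1, B=0, C=0:
w1 = NOT C = NOT 0 = 1
w2 = A OR w1 = 1 OR 1 = 1
w3 = C AND w2 = 0 AND 1 = 0
w4 = w3 OR B = 0 OR 0 = 0
So w4 = 0 as required.

A=1, B=0, C=0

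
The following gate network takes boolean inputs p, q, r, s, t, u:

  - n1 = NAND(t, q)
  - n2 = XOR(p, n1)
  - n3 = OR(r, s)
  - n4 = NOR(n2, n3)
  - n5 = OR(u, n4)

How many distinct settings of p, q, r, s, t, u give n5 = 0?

n5 = OR(u, n4) must be 0, so both u = 0 and n4 = 0.
n4 = NOR(n2, n3) must be 0, so at least one of n2, n3 is 1.
Enumerating the 64 input combinations, 28 give n5 = 0 and 36 give n5 = 1.

28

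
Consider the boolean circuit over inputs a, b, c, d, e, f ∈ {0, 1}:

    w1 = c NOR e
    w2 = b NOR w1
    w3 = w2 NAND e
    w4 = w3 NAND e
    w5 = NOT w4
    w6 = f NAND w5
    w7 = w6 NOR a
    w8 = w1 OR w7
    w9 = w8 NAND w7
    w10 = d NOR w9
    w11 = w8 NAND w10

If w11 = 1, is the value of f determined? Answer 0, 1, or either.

either

Both values of f occur among assignments with w11 = 1:
  f=0: a=0, b=0, c=0, d=0, e=0, f=0
  f=1: a=0, b=0, c=0, d=0, e=0, f=1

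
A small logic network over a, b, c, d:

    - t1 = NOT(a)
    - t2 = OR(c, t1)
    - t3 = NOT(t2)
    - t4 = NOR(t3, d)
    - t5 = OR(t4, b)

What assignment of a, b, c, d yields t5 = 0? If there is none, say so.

Check with a=1 b=0 c=0 d=1:
t1 = NOT(a) = NOT 1 = 0
t2 = OR(c, t1) = OR(0, 0) = 0
t3 = NOT(t2) = NOT 0 = 1
t4 = NOR(t3, d) = NOR(1, 1) = 0
t5 = OR(t4, b) = OR(0, 0) = 0
So t5 = 0 as required.

a=1 b=0 c=0 d=1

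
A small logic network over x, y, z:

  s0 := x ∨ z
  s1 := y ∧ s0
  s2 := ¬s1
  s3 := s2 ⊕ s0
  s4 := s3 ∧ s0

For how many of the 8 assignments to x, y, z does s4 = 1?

s4 = s3 ∧ s0 must be 1, so both s3 = 1 and s0 = 1.
Satisfying assignments:
  x=0, y=1, z=1
  x=1, y=1, z=0
  x=1, y=1, z=1

3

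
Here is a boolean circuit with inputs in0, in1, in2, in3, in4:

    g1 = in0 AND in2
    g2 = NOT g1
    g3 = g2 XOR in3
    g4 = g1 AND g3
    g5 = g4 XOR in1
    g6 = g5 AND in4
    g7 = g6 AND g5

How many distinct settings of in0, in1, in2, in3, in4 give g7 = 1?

g7 = g6 AND g5 must be 1, so both g6 = 1 and g5 = 1.
Enumerating the 32 input combinations, 8 give g7 = 1 and 24 give g7 = 0.

8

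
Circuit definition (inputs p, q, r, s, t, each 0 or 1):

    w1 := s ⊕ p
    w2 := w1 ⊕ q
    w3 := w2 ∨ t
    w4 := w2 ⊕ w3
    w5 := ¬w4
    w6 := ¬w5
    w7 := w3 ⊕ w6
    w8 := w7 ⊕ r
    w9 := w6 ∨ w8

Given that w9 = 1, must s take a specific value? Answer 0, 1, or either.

Both values of s occur among assignments with w9 = 1:
  s=0: p=0, q=0, r=0, s=0, t=1
  s=1: p=0, q=0, r=0, s=1, t=0

either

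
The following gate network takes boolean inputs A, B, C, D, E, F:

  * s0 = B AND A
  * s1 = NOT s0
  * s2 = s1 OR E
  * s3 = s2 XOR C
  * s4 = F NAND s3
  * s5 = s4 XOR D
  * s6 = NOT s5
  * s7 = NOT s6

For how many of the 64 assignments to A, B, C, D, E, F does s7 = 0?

32

s7 = NOT s6 must be 0, so s6 = 1.
s6 = NOT s5 must be 1, so s5 = 0.
s5 = s4 XOR D must be 0, so s4 and D are equal.
Enumerating the 64 input combinations, 32 give s7 = 0 and 32 give s7 = 1.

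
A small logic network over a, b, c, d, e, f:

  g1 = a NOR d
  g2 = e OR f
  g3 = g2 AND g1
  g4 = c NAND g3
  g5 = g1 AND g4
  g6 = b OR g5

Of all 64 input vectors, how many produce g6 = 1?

g6 = b OR g5 must be 1, so at least one of b, g5 is 1.
Enumerating the 64 input combinations, 37 give g6 = 1 and 27 give g6 = 0.

37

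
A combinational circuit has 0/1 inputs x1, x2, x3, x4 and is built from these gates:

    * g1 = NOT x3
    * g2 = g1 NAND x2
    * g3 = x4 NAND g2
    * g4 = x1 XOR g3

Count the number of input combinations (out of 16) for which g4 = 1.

g4 = x1 XOR g3 must be 1, so x1 and g3 differ.
Enumerating the 16 input combinations, 8 give g4 = 1 and 8 give g4 = 0.

8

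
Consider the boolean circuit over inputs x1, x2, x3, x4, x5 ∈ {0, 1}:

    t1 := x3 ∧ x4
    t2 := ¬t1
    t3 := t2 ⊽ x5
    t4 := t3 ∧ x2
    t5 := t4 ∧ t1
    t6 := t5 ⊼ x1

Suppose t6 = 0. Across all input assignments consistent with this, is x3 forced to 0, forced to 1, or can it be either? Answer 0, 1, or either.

1

t6 = t5 ⊼ x1 must be 0, so both t5 = 1 and x1 = 1.
t5 = t4 ∧ t1 must be 1, so both t4 = 1 and t1 = 1.
t4 = t3 ∧ x2 must be 1, so both t3 = 1 and x2 = 1.
Every assignment with t6 = 0 has x3 = 1; there are 1 such assignment(s).
  x1=1, x2=1, x3=1, x4=1, x5=0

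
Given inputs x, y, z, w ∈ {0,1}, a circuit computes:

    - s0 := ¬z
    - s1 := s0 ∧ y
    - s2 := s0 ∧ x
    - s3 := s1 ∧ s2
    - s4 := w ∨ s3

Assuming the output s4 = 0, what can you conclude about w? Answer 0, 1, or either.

0

s4 = w ∨ s3 must be 0, so both w = 0 and s3 = 0.
s3 = s1 ∧ s2 must be 0, so at least one of s1, s2 is 0.
Every assignment with s4 = 0 has w = 0; there are 7 such assignment(s).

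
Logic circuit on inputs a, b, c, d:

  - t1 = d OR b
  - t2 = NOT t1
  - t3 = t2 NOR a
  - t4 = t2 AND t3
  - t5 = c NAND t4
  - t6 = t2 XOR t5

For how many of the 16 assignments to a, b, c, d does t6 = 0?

t6 = t2 XOR t5 must be 0, so t2 and t5 are equal.
Satisfying assignments:
  a=0, b=0, c=0, d=0
  a=0, b=0, c=1, d=0
  a=1, b=0, c=0, d=0
  a=1, b=0, c=1, d=0

4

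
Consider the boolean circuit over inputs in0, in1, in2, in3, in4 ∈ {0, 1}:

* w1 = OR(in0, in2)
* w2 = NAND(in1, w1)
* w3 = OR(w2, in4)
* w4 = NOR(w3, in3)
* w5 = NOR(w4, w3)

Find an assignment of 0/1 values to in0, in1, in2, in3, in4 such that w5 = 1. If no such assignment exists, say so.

in0=0, in1=1, in2=1, in3=1, in4=0

w5 = NOR(w4, w3) must be 1, so both w4 = 0 and w3 = 0.
w4 = NOR(w3, in3) must be 0, so at least one of w3, in3 is 1.
w3 = OR(w2, in4) must be 0, so both w2 = 0 and in4 = 0.
Check with in0=0, in1=1, in2=1, in3=1, in4=0:
w1 = OR(in0, in2) = OR(0, 1) = 1
w2 = NAND(in1, w1) = NAND(1, 1) = 0
w3 = OR(w2, in4) = OR(0, 0) = 0
w4 = NOR(w3, in3) = NOR(0, 1) = 0
w5 = NOR(w4, w3) = NOR(0, 0) = 1
So w5 = 1 as required.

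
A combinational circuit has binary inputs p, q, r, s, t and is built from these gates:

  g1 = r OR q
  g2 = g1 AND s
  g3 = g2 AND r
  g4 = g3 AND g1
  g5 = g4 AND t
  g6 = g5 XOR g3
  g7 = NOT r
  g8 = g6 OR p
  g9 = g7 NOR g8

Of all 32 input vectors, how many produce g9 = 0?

g9 = g7 NOR g8 must be 0, so at least one of g7, g8 is 1.
Enumerating the 32 input combinations, 26 give g9 = 0 and 6 give g9 = 1.

26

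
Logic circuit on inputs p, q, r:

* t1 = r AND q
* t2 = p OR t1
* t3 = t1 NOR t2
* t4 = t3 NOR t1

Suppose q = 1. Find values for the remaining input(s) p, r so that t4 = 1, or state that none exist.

p=1 r=0

Check with q = 1 and p=1, r=0:
t1 = r AND q = 0 AND 1 = 0
t2 = p OR t1 = 1 OR 0 = 1
t3 = t1 NOR t2 = 0 NOR 1 = 0
t4 = t3 NOR t1 = 0 NOR 0 = 1
So t4 = 1.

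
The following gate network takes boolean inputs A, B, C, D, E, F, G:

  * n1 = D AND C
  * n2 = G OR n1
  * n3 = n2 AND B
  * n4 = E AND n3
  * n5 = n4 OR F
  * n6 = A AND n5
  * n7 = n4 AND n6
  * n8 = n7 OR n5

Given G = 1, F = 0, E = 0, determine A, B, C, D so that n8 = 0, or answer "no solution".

Check with G = 1, F = 0, E = 0 and A=0, B=1, C=1, D=1:
n1 = D AND C = 1 AND 1 = 1
n2 = G OR n1 = 1 OR 1 = 1
n3 = n2 AND B = 1 AND 1 = 1
n4 = E AND n3 = 0 AND 1 = 0
n5 = n4 OR F = 0 OR 0 = 0
n6 = A AND n5 = 0 AND 0 = 0
n7 = n4 AND n6 = 0 AND 0 = 0
n8 = n7 OR n5 = 0 OR 0 = 0
So n8 = 0.

A=0, B=1, C=1, D=1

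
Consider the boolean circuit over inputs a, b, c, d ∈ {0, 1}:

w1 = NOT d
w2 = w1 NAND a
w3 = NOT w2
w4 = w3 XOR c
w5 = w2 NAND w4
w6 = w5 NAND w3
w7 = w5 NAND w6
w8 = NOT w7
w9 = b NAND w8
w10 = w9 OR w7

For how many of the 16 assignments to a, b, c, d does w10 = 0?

3

w10 = w9 OR w7 must be 0, so both w9 = 0 and w7 = 0.
w9 = b NAND w8 must be 0, so both b = 1 and w8 = 1.
w7 = w5 NAND w6 must be 0, so both w5 = 1 and w6 = 1.
Satisfying assignments:
  a=0, b=1, c=0, d=0
  a=0, b=1, c=0, d=1
  a=1, b=1, c=0, d=1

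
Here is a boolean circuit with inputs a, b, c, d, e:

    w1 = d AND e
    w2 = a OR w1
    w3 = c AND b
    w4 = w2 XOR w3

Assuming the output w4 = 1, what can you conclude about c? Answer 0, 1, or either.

Both values of c occur among assignments with w4 = 1:
  c=0: a=0, b=0, c=0, d=1, e=1
  c=1: a=0, b=0, c=1, d=1, e=1

either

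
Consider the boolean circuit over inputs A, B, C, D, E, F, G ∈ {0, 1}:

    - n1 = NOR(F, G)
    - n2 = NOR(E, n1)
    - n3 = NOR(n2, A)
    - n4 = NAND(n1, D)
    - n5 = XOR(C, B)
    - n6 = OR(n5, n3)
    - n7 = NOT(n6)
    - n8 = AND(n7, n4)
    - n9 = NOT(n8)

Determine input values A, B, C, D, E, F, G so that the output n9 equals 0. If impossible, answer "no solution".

A=1, B=0, C=0, D=0, E=0, F=0, G=0

n9 = NOT(n8) must be 0, so n8 = 1.
n8 = AND(n7, n4) must be 1, so both n7 = 1 and n4 = 1.
n7 = NOT(n6) must be 1, so n6 = 0.
Check with A=1, B=0, C=0, D=0, E=0, F=0, G=0:
n1 = NOR(F, G) = NOR(0, 0) = 1
n2 = NOR(E, n1) = NOR(0, 1) = 0
n3 = NOR(n2, A) = NOR(0, 1) = 0
n4 = NAND(n1, D) = NAND(1, 0) = 1
n5 = XOR(C, B) = XOR(0, 0) = 0
n6 = OR(n5, n3) = OR(0, 0) = 0
n7 = NOT(n6) = NOT 0 = 1
n8 = AND(n7, n4) = AND(1, 1) = 1
n9 = NOT(n8) = NOT 1 = 0
So n9 = 0 as required.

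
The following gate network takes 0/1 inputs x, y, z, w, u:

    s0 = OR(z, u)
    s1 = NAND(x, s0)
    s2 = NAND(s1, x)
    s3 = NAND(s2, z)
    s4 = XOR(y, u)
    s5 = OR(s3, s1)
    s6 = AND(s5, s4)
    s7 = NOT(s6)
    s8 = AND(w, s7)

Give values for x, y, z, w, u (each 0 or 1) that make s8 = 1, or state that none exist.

s8 = AND(w, s7) must be 1, so both w = 1 and s7 = 1.
s7 = NOT(s6) must be 1, so s6 = 0.
s6 = AND(s5, s4) must be 0, so at least one of s5, s4 is 0.
Check with x=1 y=0 z=0 w=1 u=0:
s0 = OR(z, u) = OR(0, 0) = 0
s1 = NAND(x, s0) = NAND(1, 0) = 1
s2 = NAND(s1, x) = NAND(1, 1) = 0
s3 = NAND(s2, z) = NAND(0, 0) = 1
s4 = XOR(y, u) = XOR(0, 0) = 0
s5 = OR(s3, s1) = OR(1, 1) = 1
s6 = AND(s5, s4) = AND(1, 0) = 0
s7 = NOT(s6) = NOT 0 = 1
s8 = AND(w, s7) = AND(1, 1) = 1
So s8 = 1 as required.

x=1 y=0 z=0 w=1 u=0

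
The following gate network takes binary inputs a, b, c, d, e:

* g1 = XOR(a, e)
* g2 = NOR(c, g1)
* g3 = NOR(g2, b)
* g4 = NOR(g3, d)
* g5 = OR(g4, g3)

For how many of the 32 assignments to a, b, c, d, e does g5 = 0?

g5 = OR(g4, g3) must be 0, so both g4 = 0 and g3 = 0.
Enumerating the 32 input combinations, 10 give g5 = 0 and 22 give g5 = 1.

10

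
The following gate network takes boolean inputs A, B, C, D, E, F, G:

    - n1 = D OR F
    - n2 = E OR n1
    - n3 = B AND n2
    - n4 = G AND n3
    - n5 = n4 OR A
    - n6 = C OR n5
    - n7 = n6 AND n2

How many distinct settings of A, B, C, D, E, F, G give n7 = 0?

37

n7 = n6 AND n2 must be 0, so at least one of n6, n2 is 0.
Enumerating the 128 input combinations, 37 give n7 = 0 and 91 give n7 = 1.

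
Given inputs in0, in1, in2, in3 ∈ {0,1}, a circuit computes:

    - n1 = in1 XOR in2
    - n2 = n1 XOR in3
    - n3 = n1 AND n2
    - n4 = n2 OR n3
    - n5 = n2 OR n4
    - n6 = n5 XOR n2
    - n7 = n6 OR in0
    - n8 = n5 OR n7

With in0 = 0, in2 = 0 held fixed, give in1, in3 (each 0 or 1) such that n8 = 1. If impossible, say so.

Check with in0 = 0, in2 = 0 and in1=0, in3=1:
n1 = in1 XOR in2 = 0 XOR 0 = 0
n2 = n1 XOR in3 = 0 XOR 1 = 1
n3 = n1 AND n2 = 0 AND 1 = 0
n4 = n2 OR n3 = 1 OR 0 = 1
n5 = n2 OR n4 = 1 OR 1 = 1
n6 = n5 XOR n2 = 1 XOR 1 = 0
n7 = n6 OR in0 = 0 OR 0 = 0
n8 = n5 OR n7 = 1 OR 0 = 1
So n8 = 1.

in1=0, in3=1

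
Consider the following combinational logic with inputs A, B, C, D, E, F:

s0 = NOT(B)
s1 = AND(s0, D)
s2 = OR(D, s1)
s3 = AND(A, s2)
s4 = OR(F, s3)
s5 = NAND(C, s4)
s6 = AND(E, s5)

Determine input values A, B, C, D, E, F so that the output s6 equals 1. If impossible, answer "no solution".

A=1, B=1, C=0, D=1, E=1, F=1

Check with A=1, B=1, C=0, D=1, E=1, F=1:
s0 = NOT(B) = NOT 1 = 0
s1 = AND(s0, D) = AND(0, 1) = 0
s2 = OR(D, s1) = OR(1, 0) = 1
s3 = AND(A, s2) = AND(1, 1) = 1
s4 = OR(F, s3) = OR(1, 1) = 1
s5 = NAND(C, s4) = NAND(0, 1) = 1
s6 = AND(E, s5) = AND(1, 1) = 1
So s6 = 1 as required.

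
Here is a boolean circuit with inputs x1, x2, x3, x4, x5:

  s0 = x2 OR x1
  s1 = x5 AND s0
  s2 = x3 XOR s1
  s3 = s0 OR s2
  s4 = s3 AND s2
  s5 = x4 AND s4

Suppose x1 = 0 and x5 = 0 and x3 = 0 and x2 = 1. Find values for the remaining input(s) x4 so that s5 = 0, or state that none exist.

x4=0

Check with x1 = 0 and x5 = 0 and x3 = 0 and x2 = 1 and x4=0:
s0 = x2 OR x1 = 1 OR 0 = 1
s1 = x5 AND s0 = 0 AND 1 = 0
s2 = x3 XOR s1 = 0 XOR 0 = 0
s3 = s0 OR s2 = 1 OR 0 = 1
s4 = s3 AND s2 = 1 AND 0 = 0
s5 = x4 AND s4 = 0 AND 0 = 0
So s5 = 0.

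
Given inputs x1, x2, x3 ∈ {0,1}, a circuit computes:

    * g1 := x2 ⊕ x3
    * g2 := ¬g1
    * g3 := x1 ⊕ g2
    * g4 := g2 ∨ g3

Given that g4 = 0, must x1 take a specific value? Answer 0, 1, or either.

0

g4 = g2 ∨ g3 must be 0, so both g2 = 0 and g3 = 0.
g2 = ¬g1 must be 0, so g1 = 1.
Every assignment with g4 = 0 has x1 = 0; there are 2 such assignment(s).
  x1=0, x2=0, x3=1
  x1=0, x2=1, x3=0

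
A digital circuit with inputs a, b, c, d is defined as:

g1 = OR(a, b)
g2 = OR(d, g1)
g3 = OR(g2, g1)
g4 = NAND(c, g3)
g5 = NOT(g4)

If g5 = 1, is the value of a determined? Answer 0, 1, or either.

either

Both values of a occur among assignments with g5 = 1:
  a=0: a=0, b=0, c=1, d=1
  a=1: a=1, b=0, c=1, d=0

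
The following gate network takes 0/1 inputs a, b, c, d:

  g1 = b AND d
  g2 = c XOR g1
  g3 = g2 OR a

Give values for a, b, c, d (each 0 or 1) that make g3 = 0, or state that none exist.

g3 = g2 OR a must be 0, so both g2 = 0 and a = 0.
g2 = c XOR g1 must be 0, so c and g1 are equal.
Check with a=0, b=1, c=0, d=0:
g1 = b AND d = 1 AND 0 = 0
g2 = c XOR g1 = 0 XOR 0 = 0
g3 = g2 OR a = 0 OR 0 = 0
So g3 = 0 as required.

a=0, b=1, c=0, d=0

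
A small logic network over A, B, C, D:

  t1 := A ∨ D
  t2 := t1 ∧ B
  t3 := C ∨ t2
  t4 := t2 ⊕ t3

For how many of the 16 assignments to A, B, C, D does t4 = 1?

5

t4 = t2 ⊕ t3 must be 1, so t2 and t3 differ.
Satisfying assignments:
  A=0, B=0, C=1, D=0
  A=0, B=0, C=1, D=1
  A=0, B=1, C=1, D=0
  A=1, B=0, C=1, D=0
  A=1, B=0, C=1, D=1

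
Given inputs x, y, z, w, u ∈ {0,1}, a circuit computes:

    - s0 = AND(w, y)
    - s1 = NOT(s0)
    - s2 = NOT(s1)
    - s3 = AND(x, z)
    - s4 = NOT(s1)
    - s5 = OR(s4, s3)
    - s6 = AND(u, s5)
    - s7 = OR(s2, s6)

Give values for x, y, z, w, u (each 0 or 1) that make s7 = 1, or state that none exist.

Check with x=0 y=1 z=1 w=1 u=0:
s0 = AND(w, y) = AND(1, 1) = 1
s1 = NOT(s0) = NOT 1 = 0
s2 = NOT(s1) = NOT 0 = 1
s3 = AND(x, z) = AND(0, 1) = 0
s4 = NOT(s1) = NOT 0 = 1
s5 = OR(s4, s3) = OR(1, 0) = 1
s6 = AND(u, s5) = AND(0, 1) = 0
s7 = OR(s2, s6) = OR(1, 0) = 1
So s7 = 1 as required.

x=0 y=1 z=1 w=1 u=0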